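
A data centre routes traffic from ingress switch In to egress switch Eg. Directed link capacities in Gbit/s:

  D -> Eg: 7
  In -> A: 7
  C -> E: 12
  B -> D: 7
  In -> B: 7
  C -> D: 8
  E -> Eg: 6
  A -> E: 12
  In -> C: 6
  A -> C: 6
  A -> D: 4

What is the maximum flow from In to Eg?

Augment In→A→D→Eg: bottleneck 4, flow now 4.
Augment In→A→E→Eg: bottleneck 3, flow now 7.
Augment In→B→D→Eg: bottleneck 3, flow now 10.
Augment In→C→E→Eg: bottleneck 3, flow now 13.
No augmenting path remains; maximum flow = 13.
In the residual graph, reachable from In: {In, A, B, C, D, E}.
Min-cut edges: D→Eg (7), E→Eg (6); capacity 7 + 6 = 13.
This cut is saturated, so no flow can exceed 13.

13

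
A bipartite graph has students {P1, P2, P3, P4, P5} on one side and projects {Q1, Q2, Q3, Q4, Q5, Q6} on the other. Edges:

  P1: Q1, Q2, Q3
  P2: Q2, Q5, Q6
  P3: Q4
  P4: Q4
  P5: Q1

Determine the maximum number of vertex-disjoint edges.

Unit-capacity flow: source→left, listed edges, right→sink; max matching = max flow.
Augmenting path P1→Q1 (+1); matched 1.
Augmenting path P2→Q2 (+1); matched 2.
Augmenting path P3→Q4 (+1); matched 3.
Augmenting path P5→Q1→P1→Q3 (+1); matched 4.
No augmenting path remains; maximum matching = 4.
König certificate: {P1, P2, P5, Q4} is a vertex cover of size 4 (every listed pair touches it), so no matching can be larger.

4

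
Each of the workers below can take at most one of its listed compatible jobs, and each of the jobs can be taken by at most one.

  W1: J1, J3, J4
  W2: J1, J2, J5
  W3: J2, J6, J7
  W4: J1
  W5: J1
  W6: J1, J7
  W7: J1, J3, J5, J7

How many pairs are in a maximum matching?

6

Unit-capacity flow: source→left, listed edges, right→sink; max matching = max flow.
Augmenting path W1→J1 (+1); matched 1.
Augmenting path W2→J2 (+1); matched 2.
Augmenting path W3→J6 (+1); matched 3.
Augmenting path W6→J7 (+1); matched 4.
Augmenting path W7→J3 (+1); matched 5.
Augmenting path W4→J1→W1→J4 (+1); matched 6.
No augmenting path remains; maximum matching = 6.
König certificate: {W1, W2, W3, W6, W7, J1} is a vertex cover of size 6 (every listed pair touches it), so no matching can be larger.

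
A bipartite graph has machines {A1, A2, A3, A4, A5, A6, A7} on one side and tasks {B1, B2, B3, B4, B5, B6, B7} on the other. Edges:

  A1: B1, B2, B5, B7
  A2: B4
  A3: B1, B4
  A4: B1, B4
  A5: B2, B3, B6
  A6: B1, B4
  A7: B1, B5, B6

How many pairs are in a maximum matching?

Unit-capacity flow: source→left, listed edges, right→sink; max matching = max flow.
Augmenting path A1→B1 (+1); matched 1.
Augmenting path A2→B4 (+1); matched 2.
Augmenting path A5→B2 (+1); matched 3.
Augmenting path A7→B5 (+1); matched 4.
Augmenting path A3→B1→A1→B7 (+1); matched 5.
No augmenting path remains; maximum matching = 5.
König certificate: {A1, A5, A7, B1, B4} is a vertex cover of size 5 (every listed pair touches it), so no matching can be larger.

5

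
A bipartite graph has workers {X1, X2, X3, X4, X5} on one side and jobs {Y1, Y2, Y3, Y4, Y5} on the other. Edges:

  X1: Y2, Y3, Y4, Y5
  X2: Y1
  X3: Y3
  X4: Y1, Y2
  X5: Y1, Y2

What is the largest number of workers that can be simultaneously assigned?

Unit-capacity flow: source→left, listed edges, right→sink; max matching = max flow.
Augmenting path X1→Y2 (+1); matched 1.
Augmenting path X2→Y1 (+1); matched 2.
Augmenting path X3→Y3 (+1); matched 3.
Augmenting path X4→Y2→X1→Y4 (+1); matched 4.
No augmenting path remains; maximum matching = 4.
König certificate: {X1, X3, Y1, Y2} is a vertex cover of size 4 (every listed pair touches it), so no matching can be larger.

4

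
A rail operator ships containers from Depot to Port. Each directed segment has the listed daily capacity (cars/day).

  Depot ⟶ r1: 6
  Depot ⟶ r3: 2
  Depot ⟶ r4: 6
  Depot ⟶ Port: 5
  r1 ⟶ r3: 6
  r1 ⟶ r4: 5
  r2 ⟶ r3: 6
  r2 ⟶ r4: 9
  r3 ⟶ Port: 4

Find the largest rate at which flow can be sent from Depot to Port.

9

Augment Depot→Port: bottleneck 5, flow now 5.
Augment Depot→r3→Port: bottleneck 2, flow now 7.
Augment Depot→r1→r3→Port: bottleneck 2, flow now 9.
No augmenting path remains; maximum flow = 9.
In the residual graph, reachable from Depot: {Depot, r1, r3, r4}.
Min-cut edges: Depot→Port (5), r3→Port (4); capacity 5 + 4 = 9.
This cut is saturated, so no flow can exceed 9.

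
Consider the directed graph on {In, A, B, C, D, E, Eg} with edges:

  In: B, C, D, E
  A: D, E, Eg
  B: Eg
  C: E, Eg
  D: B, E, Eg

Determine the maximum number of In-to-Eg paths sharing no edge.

Assign every edge capacity 1; by Menger, the answer equals the max flow.
Path In→B→Eg (+1); total 1.
Path In→C→Eg (+1); total 2.
Path In→D→Eg (+1); total 3.
No residual In→Eg path; max flow = 3.
Certifying cut of size 3: {In→B, In→C, In→D}.

3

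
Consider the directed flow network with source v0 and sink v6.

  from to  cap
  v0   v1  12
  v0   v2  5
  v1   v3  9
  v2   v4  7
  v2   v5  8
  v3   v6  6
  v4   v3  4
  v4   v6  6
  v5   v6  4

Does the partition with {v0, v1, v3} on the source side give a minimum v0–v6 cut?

Yes — it is a minimum cut (capacity 11).

Given cut capacity: 5 + 6 = 11.
Augment v0→v1→v3→v6: bottleneck 6, flow now 6.
Augment v0→v2→v4→v6: bottleneck 5, flow now 11.
No augmenting path remains; maximum flow = 11.
Cut capacity 11 equals the max flow, so it is a minimum cut.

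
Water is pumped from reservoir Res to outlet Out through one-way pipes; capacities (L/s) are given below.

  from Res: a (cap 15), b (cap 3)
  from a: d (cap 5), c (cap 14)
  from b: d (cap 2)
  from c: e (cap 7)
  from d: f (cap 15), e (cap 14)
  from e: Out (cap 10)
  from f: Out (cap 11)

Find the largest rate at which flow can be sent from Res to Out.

14

Augment Res→a→c→e→Out: bottleneck 7, flow now 7.
Augment Res→a→d→e→Out: bottleneck 3, flow now 10.
Augment Res→a→d→f→Out: bottleneck 2, flow now 12.
Augment Res→b→d→f→Out: bottleneck 2, flow now 14.
No augmenting path remains; maximum flow = 14.
In the residual graph, reachable from Res: {Res, a, b, c}.
Min-cut edges: a→d (5), b→d (2), c→e (7); capacity 5 + 2 + 7 = 14.
This cut is saturated, so no flow can exceed 14.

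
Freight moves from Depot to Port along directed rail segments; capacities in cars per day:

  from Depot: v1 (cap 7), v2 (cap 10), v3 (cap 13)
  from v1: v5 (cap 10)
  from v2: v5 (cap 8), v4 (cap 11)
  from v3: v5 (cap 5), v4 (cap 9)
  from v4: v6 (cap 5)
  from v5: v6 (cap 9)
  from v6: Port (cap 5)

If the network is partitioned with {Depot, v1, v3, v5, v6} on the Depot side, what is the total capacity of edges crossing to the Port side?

24

Edges leaving {Depot, v1, v3, v5, v6}: Depot→v2 (10), v3→v4 (9), v6→Port (5).
Cut capacity = 10 + 9 + 5 = 24.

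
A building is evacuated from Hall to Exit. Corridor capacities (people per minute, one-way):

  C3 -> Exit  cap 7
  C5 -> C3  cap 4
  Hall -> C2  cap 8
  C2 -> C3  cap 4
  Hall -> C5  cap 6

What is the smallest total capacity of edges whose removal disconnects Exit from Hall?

Augment Hall→C2→C3→Exit: bottleneck 4, flow now 4.
Augment Hall→C5→C3→Exit: bottleneck 3, flow now 7.
No augmenting path remains; maximum flow = 7.
By max-flow min-cut, the minimum cut capacity equals the max flow.
In the residual graph, reachable from Hall: {Hall, C2, C5, C3}.
Min-cut edges: C3→Exit (7); capacity 7 = 7.

7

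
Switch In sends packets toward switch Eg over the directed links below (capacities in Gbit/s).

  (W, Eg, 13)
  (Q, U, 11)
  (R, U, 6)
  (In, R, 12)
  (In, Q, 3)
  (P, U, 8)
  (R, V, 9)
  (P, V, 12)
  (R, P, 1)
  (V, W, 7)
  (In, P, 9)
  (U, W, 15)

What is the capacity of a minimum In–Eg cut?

13

Augment In→P→U→W→Eg: bottleneck 8, flow now 8.
Augment In→P→V→W→Eg: bottleneck 1, flow now 9.
Augment In→Q→U→W→Eg: bottleneck 3, flow now 12.
Augment In→R→U→W→Eg: bottleneck 1, flow now 13.
No augmenting path remains; maximum flow = 13.
By max-flow min-cut, the minimum cut capacity equals the max flow.
In the residual graph, reachable from In: {In, P, Q, R, U, V, W}.
Min-cut edges: W→Eg (13); capacity 13 = 13.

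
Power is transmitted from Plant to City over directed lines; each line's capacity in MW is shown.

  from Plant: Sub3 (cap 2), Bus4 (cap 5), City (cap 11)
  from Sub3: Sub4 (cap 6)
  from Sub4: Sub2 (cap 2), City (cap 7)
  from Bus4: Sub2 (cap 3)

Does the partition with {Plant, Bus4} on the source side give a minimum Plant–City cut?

Given cut capacity: 2 + 11 + 3 = 16.
Augment Plant→City: bottleneck 11, flow now 11.
Augment Plant→Sub3→Sub4→City: bottleneck 2, flow now 13.
No augmenting path remains; maximum flow = 13.
In the residual graph, reachable from Plant: {Plant, Bus4, Sub2}.
Min-cut edges: Plant→Sub3 (2), Plant→City (11); capacity 2 + 11 = 13.
Cut capacity 16 exceeds the max flow 13, so it is not minimum.

No — its capacity is 16, but the minimum cut has capacity 13.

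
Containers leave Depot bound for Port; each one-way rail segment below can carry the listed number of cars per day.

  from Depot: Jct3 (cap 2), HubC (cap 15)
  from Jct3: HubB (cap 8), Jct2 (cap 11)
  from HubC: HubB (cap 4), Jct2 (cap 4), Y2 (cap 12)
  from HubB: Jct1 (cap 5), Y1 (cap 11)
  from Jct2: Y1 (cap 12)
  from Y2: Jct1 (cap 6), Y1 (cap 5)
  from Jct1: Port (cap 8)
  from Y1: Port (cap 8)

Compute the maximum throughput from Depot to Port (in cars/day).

Augment Depot→Jct3→HubB→Jct1→Port: bottleneck 2, flow now 2.
Augment Depot→HubC→HubB→Jct1→Port: bottleneck 3, flow now 5.
Augment Depot→HubC→HubB→Y1→Port: bottleneck 1, flow now 6.
Augment Depot→HubC→Jct2→Y1→Port: bottleneck 4, flow now 10.
Augment Depot→HubC→Y2→Jct1→Port: bottleneck 3, flow now 13.
Augment Depot→HubC→Y2→Y1→Port: bottleneck 3, flow now 16.
No augmenting path remains; maximum flow = 16.
In the residual graph, reachable from Depot: {Depot, Jct3, HubC, HubB, Jct2, Y2, Jct1, Y1}.
Min-cut edges: Jct1→Port (8), Y1→Port (8); capacity 8 + 8 = 16.
This cut is saturated, so no flow can exceed 16.

16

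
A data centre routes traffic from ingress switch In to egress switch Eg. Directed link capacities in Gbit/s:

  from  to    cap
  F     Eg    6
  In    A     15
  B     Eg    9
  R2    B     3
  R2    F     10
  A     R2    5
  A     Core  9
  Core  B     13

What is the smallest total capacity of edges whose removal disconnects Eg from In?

14

Augment In→A→R2→B→Eg: bottleneck 3, flow now 3.
Augment In→A→R2→F→Eg: bottleneck 2, flow now 5.
Augment In→A→Core→B→Eg: bottleneck 6, flow now 11.
Augment In→A→Core→B→R2→F→Eg: bottleneck 3, flow now 14. (uses reverse residual edge)
No augmenting path remains; maximum flow = 14.
By max-flow min-cut, the minimum cut capacity equals the max flow.
In the residual graph, reachable from In: {In, A}.
Min-cut edges: A→R2 (5), A→Core (9); capacity 5 + 9 = 14.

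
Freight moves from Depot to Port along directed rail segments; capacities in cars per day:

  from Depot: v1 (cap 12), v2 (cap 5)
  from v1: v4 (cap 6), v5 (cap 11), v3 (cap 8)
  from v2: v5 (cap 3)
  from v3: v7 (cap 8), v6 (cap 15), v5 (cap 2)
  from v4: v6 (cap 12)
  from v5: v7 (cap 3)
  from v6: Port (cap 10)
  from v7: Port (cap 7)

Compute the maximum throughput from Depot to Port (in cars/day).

15

Augment Depot→v1→v3→v6→Port: bottleneck 8, flow now 8.
Augment Depot→v1→v4→v6→Port: bottleneck 2, flow now 10.
Augment Depot→v1→v5→v7→Port: bottleneck 2, flow now 12.
Augment Depot→v2→v5→v7→Port: bottleneck 1, flow now 13.
Augment Depot→v2→v5→v1→v4→v6→v3→v7→Port: bottleneck 2, flow now 15. (uses reverse residual edge)
No augmenting path remains; maximum flow = 15.
In the residual graph, reachable from Depot: {Depot, v2}.
Min-cut edges: Depot→v1 (12), v2→v5 (3); capacity 12 + 3 = 15.
This cut is saturated, so no flow can exceed 15.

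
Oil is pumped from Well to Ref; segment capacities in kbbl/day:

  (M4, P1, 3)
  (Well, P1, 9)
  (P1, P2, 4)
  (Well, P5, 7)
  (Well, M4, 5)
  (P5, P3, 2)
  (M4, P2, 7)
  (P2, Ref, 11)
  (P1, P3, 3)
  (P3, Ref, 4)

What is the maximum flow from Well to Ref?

Augment Well→M4→P2→Ref: bottleneck 5, flow now 5.
Augment Well→P1→P3→Ref: bottleneck 3, flow now 8.
Augment Well→P1→P2→Ref: bottleneck 4, flow now 12.
Augment Well→P5→P3→Ref: bottleneck 1, flow now 13.
No augmenting path remains; maximum flow = 13.
In the residual graph, reachable from Well: {Well, P1, P5, P3}.
Min-cut edges: Well→M4 (5), P1→P2 (4), P3→Ref (4); capacity 5 + 4 + 4 = 13.
This cut is saturated, so no flow can exceed 13.

13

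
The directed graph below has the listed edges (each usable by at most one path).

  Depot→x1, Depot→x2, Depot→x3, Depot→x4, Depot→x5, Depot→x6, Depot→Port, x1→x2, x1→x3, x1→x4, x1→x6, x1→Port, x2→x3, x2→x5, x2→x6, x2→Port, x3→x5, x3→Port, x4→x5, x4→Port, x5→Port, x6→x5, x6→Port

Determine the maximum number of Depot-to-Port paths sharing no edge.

7

Assign every edge capacity 1; by Menger, the answer equals the max flow.
Path Depot→Port (+1); total 1.
Path Depot→x1→Port (+1); total 2.
Path Depot→x2→Port (+1); total 3.
Path Depot→x3→Port (+1); total 4.
Path Depot→x4→Port (+1); total 5.
Path Depot→x5→Port (+1); total 6.
Path Depot→x6→Port (+1); total 7.
No residual Depot→Port path; max flow = 7.
Certifying cut of size 7: {Depot→Port, Depot→x1, Depot→x2, Depot→x3, Depot→x4, Depot→x5, Depot→x6}.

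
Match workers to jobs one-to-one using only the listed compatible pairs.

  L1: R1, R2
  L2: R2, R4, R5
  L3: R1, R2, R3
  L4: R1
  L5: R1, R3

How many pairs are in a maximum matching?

Unit-capacity flow: source→left, listed edges, right→sink; max matching = max flow.
Augmenting path L1→R1 (+1); matched 1.
Augmenting path L2→R2 (+1); matched 2.
Augmenting path L3→R3 (+1); matched 3.
Augmenting path L4→R1→L1→R2→L2→R4 (+1); matched 4.
No augmenting path remains; maximum matching = 4.
König certificate: {L2, R1, R2, R3} is a vertex cover of size 4 (every listed pair touches it), so no matching can be larger.

4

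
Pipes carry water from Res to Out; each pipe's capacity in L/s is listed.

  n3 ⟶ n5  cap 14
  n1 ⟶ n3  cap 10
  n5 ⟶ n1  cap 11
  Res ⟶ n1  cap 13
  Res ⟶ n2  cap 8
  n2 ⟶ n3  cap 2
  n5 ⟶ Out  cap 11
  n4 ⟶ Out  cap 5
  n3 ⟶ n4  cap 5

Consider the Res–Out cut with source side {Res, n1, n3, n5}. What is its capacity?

24

Edges leaving {Res, n1, n3, n5}: Res→n2 (8), n3→n4 (5), n5→Out (11).
Cut capacity = 8 + 5 + 11 = 24.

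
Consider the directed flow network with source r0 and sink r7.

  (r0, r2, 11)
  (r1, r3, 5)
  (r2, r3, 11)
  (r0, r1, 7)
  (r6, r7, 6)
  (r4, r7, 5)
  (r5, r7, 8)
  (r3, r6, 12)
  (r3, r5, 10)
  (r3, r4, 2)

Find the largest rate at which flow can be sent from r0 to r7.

Augment r0→r1→r3→r4→r7: bottleneck 2, flow now 2.
Augment r0→r1→r3→r5→r7: bottleneck 3, flow now 5.
Augment r0→r2→r3→r5→r7: bottleneck 5, flow now 10.
Augment r0→r2→r3→r6→r7: bottleneck 6, flow now 16.
No augmenting path remains; maximum flow = 16.
In the residual graph, reachable from r0: {r0, r1}.
Min-cut edges: r0→r2 (11), r1→r3 (5); capacity 11 + 5 = 16.
This cut is saturated, so no flow can exceed 16.

16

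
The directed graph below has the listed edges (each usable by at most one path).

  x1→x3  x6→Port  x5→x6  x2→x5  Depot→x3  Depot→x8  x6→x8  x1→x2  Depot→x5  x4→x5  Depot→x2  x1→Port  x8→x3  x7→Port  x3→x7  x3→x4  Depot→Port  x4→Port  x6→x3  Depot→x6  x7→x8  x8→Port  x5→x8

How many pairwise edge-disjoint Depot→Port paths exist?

Assign every edge capacity 1; by Menger, the answer equals the max flow.
Path Depot→Port (+1); total 1.
Path Depot→x6→Port (+1); total 2.
Path Depot→x8→Port (+1); total 3.
Path Depot→x3→x4→Port (+1); total 4.
Path Depot→x5→x6→x3→x7→Port (+1); total 5.
No residual Depot→Port path; max flow = 5.
Certifying cut of size 5: {Depot→Port, x3→x4, x3→x7, x6→Port, x8→Port}.

5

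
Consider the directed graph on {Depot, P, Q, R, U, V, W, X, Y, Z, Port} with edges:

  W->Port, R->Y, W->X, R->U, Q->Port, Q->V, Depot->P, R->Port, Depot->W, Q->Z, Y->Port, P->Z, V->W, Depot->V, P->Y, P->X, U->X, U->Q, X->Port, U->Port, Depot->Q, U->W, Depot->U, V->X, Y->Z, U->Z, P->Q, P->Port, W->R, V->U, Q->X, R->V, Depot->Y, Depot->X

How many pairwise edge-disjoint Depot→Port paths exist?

7

Assign every edge capacity 1; by Menger, the answer equals the max flow.
Path Depot→P→Port (+1); total 1.
Path Depot→Q→Port (+1); total 2.
Path Depot→U→Port (+1); total 3.
Path Depot→W→Port (+1); total 4.
Path Depot→X→Port (+1); total 5.
Path Depot→Y→Port (+1); total 6.
Path Depot→V→W→R→Port (+1); total 7.
No residual Depot→Port path; max flow = 7.
Certifying cut of size 7: {Depot→P, Depot→Q, Depot→U, Depot→V, Depot→W, Depot→X, Depot→Y}.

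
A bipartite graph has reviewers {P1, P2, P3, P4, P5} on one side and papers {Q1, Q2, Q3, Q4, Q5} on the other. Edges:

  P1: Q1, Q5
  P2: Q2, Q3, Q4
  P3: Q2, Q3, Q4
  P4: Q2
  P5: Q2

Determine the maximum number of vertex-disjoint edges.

4

Unit-capacity flow: source→left, listed edges, right→sink; max matching = max flow.
Augmenting path P1→Q1 (+1); matched 1.
Augmenting path P2→Q2 (+1); matched 2.
Augmenting path P3→Q3 (+1); matched 3.
Augmenting path P4→Q2→P2→Q4 (+1); matched 4.
No augmenting path remains; maximum matching = 4.
König certificate: {P1, P2, P3, Q2} is a vertex cover of size 4 (every listed pair touches it), so no matching can be larger.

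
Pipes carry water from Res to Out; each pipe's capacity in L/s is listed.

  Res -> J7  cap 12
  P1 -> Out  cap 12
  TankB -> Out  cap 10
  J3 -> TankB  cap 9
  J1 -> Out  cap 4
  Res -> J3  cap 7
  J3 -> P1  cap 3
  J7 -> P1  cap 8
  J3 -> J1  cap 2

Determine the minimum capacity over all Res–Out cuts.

15

Augment Res→J3→P1→Out: bottleneck 3, flow now 3.
Augment Res→J3→TankB→Out: bottleneck 4, flow now 7.
Augment Res→J7→P1→Out: bottleneck 8, flow now 15.
No augmenting path remains; maximum flow = 15.
By max-flow min-cut, the minimum cut capacity equals the max flow.
In the residual graph, reachable from Res: {Res, J7}.
Min-cut edges: Res→J3 (7), J7→P1 (8); capacity 7 + 8 = 15.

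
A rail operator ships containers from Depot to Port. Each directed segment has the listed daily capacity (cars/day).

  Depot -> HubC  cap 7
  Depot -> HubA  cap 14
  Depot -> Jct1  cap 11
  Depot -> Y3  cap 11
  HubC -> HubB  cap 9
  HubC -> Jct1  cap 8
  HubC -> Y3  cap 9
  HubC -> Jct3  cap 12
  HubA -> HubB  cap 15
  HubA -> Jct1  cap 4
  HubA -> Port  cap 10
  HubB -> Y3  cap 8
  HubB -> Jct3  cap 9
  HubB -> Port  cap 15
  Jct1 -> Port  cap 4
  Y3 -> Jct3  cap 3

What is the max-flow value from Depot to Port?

Augment Depot→HubA→Port: bottleneck 10, flow now 10.
Augment Depot→Jct1→Port: bottleneck 4, flow now 14.
Augment Depot→HubC→HubB→Port: bottleneck 7, flow now 21.
Augment Depot→HubA→HubB→Port: bottleneck 4, flow now 25.
No augmenting path remains; maximum flow = 25.
In the residual graph, reachable from Depot: {Depot, Jct1, Y3, Jct3}.
Min-cut edges: Depot→HubC (7), Depot→HubA (14), Jct1→Port (4); capacity 7 + 14 + 4 = 25.
This cut is saturated, so no flow can exceed 25.

25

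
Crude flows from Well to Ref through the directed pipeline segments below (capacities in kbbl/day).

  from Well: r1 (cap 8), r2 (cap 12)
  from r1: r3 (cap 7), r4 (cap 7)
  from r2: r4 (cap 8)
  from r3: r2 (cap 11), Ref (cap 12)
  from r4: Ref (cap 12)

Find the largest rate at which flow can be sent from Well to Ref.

Augment Well→r1→r3→Ref: bottleneck 7, flow now 7.
Augment Well→r1→r4→Ref: bottleneck 1, flow now 8.
Augment Well→r2→r4→Ref: bottleneck 8, flow now 16.
No augmenting path remains; maximum flow = 16.
In the residual graph, reachable from Well: {Well, r2}.
Min-cut edges: Well→r1 (8), r2→r4 (8); capacity 8 + 8 = 16.
This cut is saturated, so no flow can exceed 16.

16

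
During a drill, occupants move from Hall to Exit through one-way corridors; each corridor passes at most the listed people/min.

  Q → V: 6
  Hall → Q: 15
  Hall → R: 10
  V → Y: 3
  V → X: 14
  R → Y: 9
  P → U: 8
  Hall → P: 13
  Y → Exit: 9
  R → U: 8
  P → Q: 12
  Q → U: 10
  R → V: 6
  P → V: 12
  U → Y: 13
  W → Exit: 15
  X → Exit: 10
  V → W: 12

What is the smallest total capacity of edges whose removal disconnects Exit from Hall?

Augment Hall→R→Y→Exit: bottleneck 9, flow now 9.
Augment Hall→P→V→W→Exit: bottleneck 12, flow now 21.
Augment Hall→Q→V→X→Exit: bottleneck 6, flow now 27.
Augment Hall→R→V→X→Exit: bottleneck 1, flow now 28.
Augment Hall→P→U→Y→R→V→X→Exit: bottleneck 1, flow now 29. (uses reverse residual edge)
Augment Hall→Q→U→Y→R→V→X→Exit: bottleneck 2, flow now 31. (uses reverse residual edge)
No augmenting path remains; maximum flow = 31.
By max-flow min-cut, the minimum cut capacity equals the max flow.
In the residual graph, reachable from Hall: {Hall, P, Q, R, U, V, X, Y}.
Min-cut edges: V→W (12), X→Exit (10), Y→Exit (9); capacity 12 + 10 + 9 = 31.

31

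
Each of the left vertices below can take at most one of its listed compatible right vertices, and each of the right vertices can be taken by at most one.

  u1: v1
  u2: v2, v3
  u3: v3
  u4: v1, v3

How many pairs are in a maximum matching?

Unit-capacity flow: source→left, listed edges, right→sink; max matching = max flow.
Augmenting path u1→v1 (+1); matched 1.
Augmenting path u2→v2 (+1); matched 2.
Augmenting path u3→v3 (+1); matched 3.
No augmenting path remains; maximum matching = 3.
König certificate: {u2, v1, v3} is a vertex cover of size 3 (every listed pair touches it), so no matching can be larger.

3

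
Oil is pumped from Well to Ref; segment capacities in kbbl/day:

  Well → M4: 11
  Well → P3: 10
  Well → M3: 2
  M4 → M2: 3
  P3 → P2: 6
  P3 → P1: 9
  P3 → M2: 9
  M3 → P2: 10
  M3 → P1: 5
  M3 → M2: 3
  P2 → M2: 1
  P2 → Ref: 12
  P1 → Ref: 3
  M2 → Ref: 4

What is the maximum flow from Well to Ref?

15

Augment Well→M4→M2→Ref: bottleneck 3, flow now 3.
Augment Well→P3→P2→Ref: bottleneck 6, flow now 9.
Augment Well→P3→P1→Ref: bottleneck 3, flow now 12.
Augment Well→P3→M2→Ref: bottleneck 1, flow now 13.
Augment Well→M3→P2→Ref: bottleneck 2, flow now 15.
No augmenting path remains; maximum flow = 15.
In the residual graph, reachable from Well: {Well, M4}.
Min-cut edges: Well→P3 (10), Well→M3 (2), M4→M2 (3); capacity 10 + 2 + 3 = 15.
This cut is saturated, so no flow can exceed 15.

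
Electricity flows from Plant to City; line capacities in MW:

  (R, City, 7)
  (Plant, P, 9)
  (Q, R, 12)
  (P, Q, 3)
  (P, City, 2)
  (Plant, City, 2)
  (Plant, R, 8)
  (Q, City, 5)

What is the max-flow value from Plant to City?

14

Augment Plant→City: bottleneck 2, flow now 2.
Augment Plant→P→City: bottleneck 2, flow now 4.
Augment Plant→R→City: bottleneck 7, flow now 11.
Augment Plant→P→Q→City: bottleneck 3, flow now 14.
No augmenting path remains; maximum flow = 14.
In the residual graph, reachable from Plant: {Plant, P, R}.
Min-cut edges: Plant→City (2), P→Q (3), P→City (2), R→City (7); capacity 2 + 3 + 2 + 7 = 14.
This cut is saturated, so no flow can exceed 14.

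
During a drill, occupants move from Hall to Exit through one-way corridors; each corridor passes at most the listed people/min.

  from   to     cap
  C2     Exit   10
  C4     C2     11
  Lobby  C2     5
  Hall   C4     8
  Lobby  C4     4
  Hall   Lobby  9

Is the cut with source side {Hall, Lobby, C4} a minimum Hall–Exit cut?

Given cut capacity: 5 + 11 = 16.
Augment Hall→Lobby→C2→Exit: bottleneck 5, flow now 5.
Augment Hall→C4→C2→Exit: bottleneck 5, flow now 10.
No augmenting path remains; maximum flow = 10.
In the residual graph, reachable from Hall: {Hall, Lobby, C4, C2}.
Min-cut edges: C2→Exit (10); capacity 10 = 10.
Cut capacity 16 exceeds the max flow 10, so it is not minimum.

No — its capacity is 16, but the minimum cut has capacity 10.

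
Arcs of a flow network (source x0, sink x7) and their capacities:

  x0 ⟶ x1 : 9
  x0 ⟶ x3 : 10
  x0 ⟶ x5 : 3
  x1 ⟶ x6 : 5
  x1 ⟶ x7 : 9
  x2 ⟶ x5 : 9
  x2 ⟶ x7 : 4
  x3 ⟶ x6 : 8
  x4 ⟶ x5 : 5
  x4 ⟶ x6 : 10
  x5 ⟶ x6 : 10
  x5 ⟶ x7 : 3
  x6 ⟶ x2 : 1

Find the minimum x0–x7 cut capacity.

13

Augment x0→x1→x7: bottleneck 9, flow now 9.
Augment x0→x5→x7: bottleneck 3, flow now 12.
Augment x0→x3→x6→x2→x7: bottleneck 1, flow now 13.
No augmenting path remains; maximum flow = 13.
By max-flow min-cut, the minimum cut capacity equals the max flow.
In the residual graph, reachable from x0: {x0, x3, x6}.
Min-cut edges: x0→x1 (9), x0→x5 (3), x6→x2 (1); capacity 9 + 3 + 1 = 13.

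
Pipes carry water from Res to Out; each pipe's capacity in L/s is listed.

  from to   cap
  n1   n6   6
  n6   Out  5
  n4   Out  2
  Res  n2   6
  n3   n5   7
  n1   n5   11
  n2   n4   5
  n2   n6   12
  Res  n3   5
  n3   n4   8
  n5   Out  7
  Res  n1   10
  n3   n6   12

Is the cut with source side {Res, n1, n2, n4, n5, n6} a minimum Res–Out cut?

No — its capacity is 19, but the minimum cut has capacity 14.

Given cut capacity: 5 + 2 + 7 + 5 = 19.
Augment Res→n1→n5→Out: bottleneck 7, flow now 7.
Augment Res→n1→n6→Out: bottleneck 3, flow now 10.
Augment Res→n2→n4→Out: bottleneck 2, flow now 12.
Augment Res→n2→n6→Out: bottleneck 2, flow now 14.
No augmenting path remains; maximum flow = 14.
In the residual graph, reachable from Res: {Res, n1, n2, n3, n4, n5, n6}.
Min-cut edges: n4→Out (2), n5→Out (7), n6→Out (5); capacity 2 + 7 + 5 = 14.
Cut capacity 19 exceeds the max flow 14, so it is not minimum.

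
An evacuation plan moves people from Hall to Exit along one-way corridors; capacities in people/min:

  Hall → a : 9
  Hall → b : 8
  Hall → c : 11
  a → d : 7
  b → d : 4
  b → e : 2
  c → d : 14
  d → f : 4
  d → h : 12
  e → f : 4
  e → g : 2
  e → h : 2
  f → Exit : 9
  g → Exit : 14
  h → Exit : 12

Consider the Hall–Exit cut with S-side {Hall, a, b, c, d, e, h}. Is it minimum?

Given cut capacity: 4 + 4 + 2 + 12 = 22.
Augment Hall→a→d→f→Exit: bottleneck 4, flow now 4.
Augment Hall→a→d→h→Exit: bottleneck 3, flow now 7.
Augment Hall→b→d→h→Exit: bottleneck 4, flow now 11.
Augment Hall→b→e→f→Exit: bottleneck 2, flow now 13.
Augment Hall→c→d→h→Exit: bottleneck 5, flow now 18.
No augmenting path remains; maximum flow = 18.
In the residual graph, reachable from Hall: {Hall, a, b, c, d}.
Min-cut edges: b→e (2), d→f (4), d→h (12); capacity 2 + 4 + 12 = 18.
Cut capacity 22 exceeds the max flow 18, so it is not minimum.

No — its capacity is 22, but the minimum cut has capacity 18.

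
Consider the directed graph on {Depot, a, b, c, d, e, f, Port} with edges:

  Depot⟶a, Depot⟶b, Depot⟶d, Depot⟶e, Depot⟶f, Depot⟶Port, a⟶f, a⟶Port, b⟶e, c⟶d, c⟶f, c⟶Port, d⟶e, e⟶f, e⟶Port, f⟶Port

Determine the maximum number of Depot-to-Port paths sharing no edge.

Assign every edge capacity 1; by Menger, the answer equals the max flow.
Path Depot→Port (+1); total 1.
Path Depot→a→Port (+1); total 2.
Path Depot→e→Port (+1); total 3.
Path Depot→f→Port (+1); total 4.
No residual Depot→Port path; max flow = 4.
Certifying cut of size 4: {Depot→Port, Depot→a, e→Port, f→Port}.

4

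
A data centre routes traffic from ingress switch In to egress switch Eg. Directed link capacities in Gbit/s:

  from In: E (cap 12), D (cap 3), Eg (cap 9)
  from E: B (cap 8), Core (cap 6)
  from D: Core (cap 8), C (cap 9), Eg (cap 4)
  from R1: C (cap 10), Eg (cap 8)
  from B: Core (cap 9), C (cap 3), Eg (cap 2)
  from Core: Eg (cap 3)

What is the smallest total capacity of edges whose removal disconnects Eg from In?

17

Augment In→Eg: bottleneck 9, flow now 9.
Augment In→D→Eg: bottleneck 3, flow now 12.
Augment In→E→B→Eg: bottleneck 2, flow now 14.
Augment In→E→Core→Eg: bottleneck 3, flow now 17.
No augmenting path remains; maximum flow = 17.
By max-flow min-cut, the minimum cut capacity equals the max flow.
In the residual graph, reachable from In: {In, E, B, Core, C}.
Min-cut edges: In→D (3), In→Eg (9), B→Eg (2), Core→Eg (3); capacity 3 + 9 + 2 + 3 = 17.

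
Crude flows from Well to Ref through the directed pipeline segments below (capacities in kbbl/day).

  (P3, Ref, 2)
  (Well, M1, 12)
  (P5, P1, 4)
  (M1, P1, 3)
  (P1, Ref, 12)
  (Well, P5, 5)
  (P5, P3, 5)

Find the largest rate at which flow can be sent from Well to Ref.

8

Augment Well→M1→P1→Ref: bottleneck 3, flow now 3.
Augment Well→P5→P3→Ref: bottleneck 2, flow now 5.
Augment Well→P5→P1→Ref: bottleneck 3, flow now 8.
No augmenting path remains; maximum flow = 8.
In the residual graph, reachable from Well: {Well, M1}.
Min-cut edges: Well→P5 (5), M1→P1 (3); capacity 5 + 3 = 8.
This cut is saturated, so no flow can exceed 8.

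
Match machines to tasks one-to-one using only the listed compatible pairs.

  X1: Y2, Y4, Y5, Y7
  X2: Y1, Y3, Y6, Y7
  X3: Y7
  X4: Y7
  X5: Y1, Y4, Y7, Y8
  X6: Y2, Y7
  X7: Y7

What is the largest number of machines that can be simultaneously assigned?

5

Unit-capacity flow: source→left, listed edges, right→sink; max matching = max flow.
Augmenting path X1→Y2 (+1); matched 1.
Augmenting path X2→Y1 (+1); matched 2.
Augmenting path X3→Y7 (+1); matched 3.
Augmenting path X5→Y4 (+1); matched 4.
Augmenting path X6→Y2→X1→Y5 (+1); matched 5.
No augmenting path remains; maximum matching = 5.
König certificate: {X1, X2, X5, X6, Y7} is a vertex cover of size 5 (every listed pair touches it), so no matching can be larger.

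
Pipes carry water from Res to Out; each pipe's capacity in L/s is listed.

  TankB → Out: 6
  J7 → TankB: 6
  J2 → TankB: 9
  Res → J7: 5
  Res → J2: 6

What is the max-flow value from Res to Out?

Augment Res→J7→TankB→Out: bottleneck 5, flow now 5.
Augment Res→J2→TankB→Out: bottleneck 1, flow now 6.
No augmenting path remains; maximum flow = 6.
In the residual graph, reachable from Res: {Res, J7, J2, TankB}.
Min-cut edges: TankB→Out (6); capacity 6 = 6.
This cut is saturated, so no flow can exceed 6.

6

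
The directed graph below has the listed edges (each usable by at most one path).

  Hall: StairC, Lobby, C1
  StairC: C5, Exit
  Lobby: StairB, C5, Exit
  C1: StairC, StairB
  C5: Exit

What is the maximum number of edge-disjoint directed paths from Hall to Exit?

3

Assign every edge capacity 1; by Menger, the answer equals the max flow.
Path Hall→StairC→Exit (+1); total 1.
Path Hall→Lobby→Exit (+1); total 2.
Path Hall→C1→StairC→C5→Exit (+1); total 3.
No residual Hall→Exit path; max flow = 3.
Certifying cut of size 3: {Hall→C1, Hall→Lobby, Hall→StairC}.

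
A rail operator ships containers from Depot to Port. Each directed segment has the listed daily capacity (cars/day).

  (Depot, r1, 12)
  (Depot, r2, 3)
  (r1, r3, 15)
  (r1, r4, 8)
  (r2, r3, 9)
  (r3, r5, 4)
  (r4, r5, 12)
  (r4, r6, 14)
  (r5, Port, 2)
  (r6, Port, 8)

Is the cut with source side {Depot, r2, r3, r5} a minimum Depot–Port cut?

Given cut capacity: 12 + 2 = 14.
Augment Depot→r1→r3→r5→Port: bottleneck 2, flow now 2.
Augment Depot→r1→r4→r6→Port: bottleneck 8, flow now 10.
No augmenting path remains; maximum flow = 10.
In the residual graph, reachable from Depot: {Depot, r1, r2, r3, r5}.
Min-cut edges: r1→r4 (8), r5→Port (2); capacity 8 + 2 = 10.
Cut capacity 14 exceeds the max flow 10, so it is not minimum.

No — its capacity is 14, but the minimum cut has capacity 10.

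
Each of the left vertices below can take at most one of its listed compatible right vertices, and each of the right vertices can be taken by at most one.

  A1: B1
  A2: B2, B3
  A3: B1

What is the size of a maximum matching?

2

Unit-capacity flow: source→left, listed edges, right→sink; max matching = max flow.
Augmenting path A1→B1 (+1); matched 1.
Augmenting path A2→B2 (+1); matched 2.
No augmenting path remains; maximum matching = 2.
König certificate: {A2, B1} is a vertex cover of size 2 (every listed pair touches it), so no matching can be larger.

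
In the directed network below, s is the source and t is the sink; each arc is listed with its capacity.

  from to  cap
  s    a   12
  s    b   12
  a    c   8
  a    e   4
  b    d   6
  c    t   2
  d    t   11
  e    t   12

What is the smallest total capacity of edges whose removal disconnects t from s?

Augment s→a→c→t: bottleneck 2, flow now 2.
Augment s→a→e→t: bottleneck 4, flow now 6.
Augment s→b→d→t: bottleneck 6, flow now 12.
No augmenting path remains; maximum flow = 12.
By max-flow min-cut, the minimum cut capacity equals the max flow.
In the residual graph, reachable from s: {s, a, b, c}.
Min-cut edges: a→e (4), b→d (6), c→t (2); capacity 4 + 6 + 2 = 12.

12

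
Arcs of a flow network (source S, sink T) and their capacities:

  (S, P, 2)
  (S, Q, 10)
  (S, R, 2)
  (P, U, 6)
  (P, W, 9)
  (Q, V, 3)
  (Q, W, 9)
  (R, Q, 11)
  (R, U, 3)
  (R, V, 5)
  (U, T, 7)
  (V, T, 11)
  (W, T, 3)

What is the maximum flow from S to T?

Augment S→P→U→T: bottleneck 2, flow now 2.
Augment S→Q→V→T: bottleneck 3, flow now 5.
Augment S→Q→W→T: bottleneck 3, flow now 8.
Augment S→R→U→T: bottleneck 2, flow now 10.
No augmenting path remains; maximum flow = 10.
In the residual graph, reachable from S: {S, Q, W}.
Min-cut edges: S→P (2), S→R (2), Q→V (3), W→T (3); capacity 2 + 2 + 3 + 3 = 10.
This cut is saturated, so no flow can exceed 10.

10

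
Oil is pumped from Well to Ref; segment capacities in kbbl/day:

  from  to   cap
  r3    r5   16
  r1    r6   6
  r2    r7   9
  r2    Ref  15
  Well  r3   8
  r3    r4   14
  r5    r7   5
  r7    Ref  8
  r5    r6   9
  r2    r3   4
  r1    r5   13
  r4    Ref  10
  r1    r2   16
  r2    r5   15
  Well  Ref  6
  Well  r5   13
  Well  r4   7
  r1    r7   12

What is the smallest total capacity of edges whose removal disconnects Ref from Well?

Augment Well→Ref: bottleneck 6, flow now 6.
Augment Well→r4→Ref: bottleneck 7, flow now 13.
Augment Well→r3→r4→Ref: bottleneck 3, flow now 16.
Augment Well→r5→r7→Ref: bottleneck 5, flow now 21.
No augmenting path remains; maximum flow = 21.
By max-flow min-cut, the minimum cut capacity equals the max flow.
In the residual graph, reachable from Well: {Well, r3, r4, r5, r6}.
Min-cut edges: Well→Ref (6), r4→Ref (10), r5→r7 (5); capacity 6 + 10 + 5 = 21.

21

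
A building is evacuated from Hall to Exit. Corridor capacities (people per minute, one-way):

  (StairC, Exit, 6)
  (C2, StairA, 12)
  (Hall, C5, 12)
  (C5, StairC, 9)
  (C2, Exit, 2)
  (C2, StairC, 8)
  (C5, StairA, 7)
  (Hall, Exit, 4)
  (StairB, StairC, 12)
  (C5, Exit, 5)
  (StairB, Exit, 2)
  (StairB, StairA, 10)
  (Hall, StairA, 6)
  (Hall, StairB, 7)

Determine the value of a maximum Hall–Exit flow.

Augment Hall→Exit: bottleneck 4, flow now 4.
Augment Hall→StairB→Exit: bottleneck 2, flow now 6.
Augment Hall→C5→Exit: bottleneck 5, flow now 11.
Augment Hall→StairB→StairC→Exit: bottleneck 5, flow now 16.
Augment Hall→C5→StairC→Exit: bottleneck 1, flow now 17.
No augmenting path remains; maximum flow = 17.
In the residual graph, reachable from Hall: {Hall, StairB, C5, StairC, StairA}.
Min-cut edges: Hall→Exit (4), StairB→Exit (2), C5→Exit (5), StairC→Exit (6); capacity 4 + 2 + 5 + 6 = 17.
This cut is saturated, so no flow can exceed 17.

17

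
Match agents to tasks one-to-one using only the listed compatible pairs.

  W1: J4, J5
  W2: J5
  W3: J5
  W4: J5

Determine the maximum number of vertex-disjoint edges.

2

Unit-capacity flow: source→left, listed edges, right→sink; max matching = max flow.
Augmenting path W1→J4 (+1); matched 1.
Augmenting path W2→J5 (+1); matched 2.
No augmenting path remains; maximum matching = 2.
König certificate: {W1, J5} is a vertex cover of size 2 (every listed pair touches it), so no matching can be larger.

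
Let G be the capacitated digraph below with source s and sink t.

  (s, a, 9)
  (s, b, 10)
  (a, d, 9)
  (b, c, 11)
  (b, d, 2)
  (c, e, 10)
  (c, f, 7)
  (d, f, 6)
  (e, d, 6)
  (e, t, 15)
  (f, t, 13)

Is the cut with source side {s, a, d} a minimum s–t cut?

Given cut capacity: 10 + 6 = 16.
Augment s→a→d→f→t: bottleneck 6, flow now 6.
Augment s→b→c→e→t: bottleneck 10, flow now 16.
No augmenting path remains; maximum flow = 16.
Cut capacity 16 equals the max flow, so it is a minimum cut.

Yes — it is a minimum cut (capacity 16).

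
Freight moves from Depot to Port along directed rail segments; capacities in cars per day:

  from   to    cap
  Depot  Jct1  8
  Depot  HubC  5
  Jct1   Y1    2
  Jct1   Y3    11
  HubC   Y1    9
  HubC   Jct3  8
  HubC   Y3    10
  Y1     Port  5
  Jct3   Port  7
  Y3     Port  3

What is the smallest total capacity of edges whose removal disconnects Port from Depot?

Augment Depot→Jct1→Y1→Port: bottleneck 2, flow now 2.
Augment Depot→Jct1→Y3→Port: bottleneck 3, flow now 5.
Augment Depot→HubC→Y1→Port: bottleneck 3, flow now 8.
Augment Depot→HubC→Jct3→Port: bottleneck 2, flow now 10.
No augmenting path remains; maximum flow = 10.
By max-flow min-cut, the minimum cut capacity equals the max flow.
In the residual graph, reachable from Depot: {Depot, Jct1, Y3}.
Min-cut edges: Depot→HubC (5), Jct1→Y1 (2), Y3→Port (3); capacity 5 + 2 + 3 = 10.

10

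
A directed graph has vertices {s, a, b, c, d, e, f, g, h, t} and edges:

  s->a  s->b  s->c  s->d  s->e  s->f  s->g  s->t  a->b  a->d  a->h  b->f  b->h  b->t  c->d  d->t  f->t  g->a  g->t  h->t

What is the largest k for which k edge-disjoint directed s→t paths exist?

Assign every edge capacity 1; by Menger, the answer equals the max flow.
Path s→t (+1); total 1.
Path s→b→t (+1); total 2.
Path s→d→t (+1); total 3.
Path s→f→t (+1); total 4.
Path s→g→t (+1); total 5.
Path s→a→h→t (+1); total 6.
No residual s→t path; max flow = 6.
Certifying cut of size 6: {d→t, s→a, s→b, s→f, s→g, s→t}.

6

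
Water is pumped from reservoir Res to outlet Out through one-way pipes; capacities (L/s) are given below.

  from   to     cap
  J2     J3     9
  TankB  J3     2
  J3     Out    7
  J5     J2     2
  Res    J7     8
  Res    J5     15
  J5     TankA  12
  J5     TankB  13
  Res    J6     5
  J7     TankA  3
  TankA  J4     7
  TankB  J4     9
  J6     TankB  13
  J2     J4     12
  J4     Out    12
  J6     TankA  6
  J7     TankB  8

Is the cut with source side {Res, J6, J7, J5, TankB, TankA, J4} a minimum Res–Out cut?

Yes — it is a minimum cut (capacity 16).

Given cut capacity: 2 + 2 + 12 = 16.
Augment Res→J6→TankB→J3→Out: bottleneck 2, flow now 2.
Augment Res→J6→TankB→J4→Out: bottleneck 3, flow now 5.
Augment Res→J7→TankB→J4→Out: bottleneck 6, flow now 11.
Augment Res→J7→TankA→J4→Out: bottleneck 2, flow now 13.
Augment Res→J5→J2→J3→Out: bottleneck 2, flow now 15.
Augment Res→J5→TankA→J4→Out: bottleneck 1, flow now 16.
No augmenting path remains; maximum flow = 16.
Cut capacity 16 equals the max flow, so it is a minimum cut.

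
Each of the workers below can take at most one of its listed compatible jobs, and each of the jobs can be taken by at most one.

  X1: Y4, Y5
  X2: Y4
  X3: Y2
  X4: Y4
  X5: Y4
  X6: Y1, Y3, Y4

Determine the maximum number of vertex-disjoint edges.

Unit-capacity flow: source→left, listed edges, right→sink; max matching = max flow.
Augmenting path X1→Y4 (+1); matched 1.
Augmenting path X3→Y2 (+1); matched 2.
Augmenting path X6→Y1 (+1); matched 3.
Augmenting path X2→Y4→X1→Y5 (+1); matched 4.
No augmenting path remains; maximum matching = 4.
König certificate: {X1, X3, X6, Y4} is a vertex cover of size 4 (every listed pair touches it), so no matching can be larger.

4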